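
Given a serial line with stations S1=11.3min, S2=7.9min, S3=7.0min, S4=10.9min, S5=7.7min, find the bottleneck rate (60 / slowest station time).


Bottleneck = longest station time
Station times: [11.3, 7.9, 7.0, 10.9, 7.7]
Max = 11.3 min
Rate = 60 / 11.3
= 5.31 units/hour (bottleneck: 11.3min)


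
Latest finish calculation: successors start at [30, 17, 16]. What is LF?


LF = min of all successor start times
Successors start at: [30, 17, 16]
LF = min(30, 17, 16)
= 16


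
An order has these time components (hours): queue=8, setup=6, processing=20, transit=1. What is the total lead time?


Lead time = queue + setup + processing + transit
= 8 + 6 + 20 + 1
= 35 hours


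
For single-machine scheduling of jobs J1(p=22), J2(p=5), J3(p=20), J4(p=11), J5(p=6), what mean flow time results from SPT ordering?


SPT order: J2 → J5 → J4 → J3 → J1
Completion times:
  J2: C=5
  J5: C=11
  J4: C=22
  J3: C=42
  J1: C=64
Sum = 144, n = 5
Mean flow = 144/5
= 28.80


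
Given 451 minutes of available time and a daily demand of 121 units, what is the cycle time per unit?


Cycle time = available time / demand
= 451 / 121
= 3.73 min/unit


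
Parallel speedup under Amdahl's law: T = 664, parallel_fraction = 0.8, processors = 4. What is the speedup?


Amdahl's law: T_p = T × ((1-p) + p/N)
= 664 × ((1-0.8) + 0.8/4)
= 664 × (0.20 + 0.2000)
= 664 × 0.4000
= 265.60
Speedup = 664/265.60
= 2.50×


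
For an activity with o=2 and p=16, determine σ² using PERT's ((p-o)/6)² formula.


σ² = ((p - o) / 6)² = (p - o)² / 36
= (16 - 2)² / 36
= 14² / 36
= 196 / 36
= 5.4444


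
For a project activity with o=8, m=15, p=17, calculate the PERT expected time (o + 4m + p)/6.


te = (o + 4m + p) / 6
= (8 + 4×15 + 17) / 6
= (8 + 60 + 17) / 6
= 85 / 6
= 14.17


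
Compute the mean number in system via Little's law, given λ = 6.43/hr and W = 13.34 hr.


Little's law: L = λ × W
= 6.43 × 13.34
= 85.78


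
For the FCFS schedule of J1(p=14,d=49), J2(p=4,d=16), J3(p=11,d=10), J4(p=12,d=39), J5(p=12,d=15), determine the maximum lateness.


Lateness per job (L = C - d):
  J1: C=14, d=49, L=-35
  J2: C=18, d=16, L=2
  J3: C=29, d=10, L=19
  J4: C=41, d=39, L=2
  J5: C=53, d=15, L=38
Lmax = max(-35, 2, 19, 2, 38)
= 38


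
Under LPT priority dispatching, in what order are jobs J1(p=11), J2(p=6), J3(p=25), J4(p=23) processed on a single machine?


LPT: sort by longest processing time first
  J3: p=25
  J4: p=23
  J1: p=11
  J2: p=6
Order: J3 → J4 → J1 → J2


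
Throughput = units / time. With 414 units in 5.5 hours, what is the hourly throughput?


Throughput = units / time
= 414 / 5.5
= 75.3 units/hour


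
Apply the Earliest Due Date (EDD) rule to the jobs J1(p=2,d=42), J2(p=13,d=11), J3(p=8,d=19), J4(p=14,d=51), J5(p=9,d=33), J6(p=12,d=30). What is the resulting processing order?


EDD: sort by earliest due date
  J2: d=11, p=13
  J3: d=19, p=8
  J6: d=30, p=12
  J5: d=33, p=9
  J1: d=42, p=2
  J4: d=51, p=14
Order: J2 → J3 → J6 → J5 → J1 → J4


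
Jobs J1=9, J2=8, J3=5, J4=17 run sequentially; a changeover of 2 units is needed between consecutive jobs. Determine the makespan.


Makespan = Σ processing + (n-1) × setup
= (9 + 8 + 5 + 17) + (4-1)×2
= 39 + 6
= 45 time units


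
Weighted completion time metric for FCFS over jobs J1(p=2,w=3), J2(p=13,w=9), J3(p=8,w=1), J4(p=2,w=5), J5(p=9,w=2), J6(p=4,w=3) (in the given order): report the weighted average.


Completion times:
  J1: C=2, w×C=3×2=6
  J2: C=15, w×C=9×15=135
  J3: C=23, w×C=1×23=23
  J4: C=25, w×C=5×25=125
  J5: C=34, w×C=2×34=68
  J6: C=38, w×C=3×38=114
Sum w×C = 471
Sum w = 23
Weighted avg = 471/23
= 20.48


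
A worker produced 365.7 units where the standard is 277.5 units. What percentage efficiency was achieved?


Efficiency = (actual / standard) × 100
= (365.7 / 277.5) × 100
= 131.8%


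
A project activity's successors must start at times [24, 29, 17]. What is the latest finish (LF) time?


LF = min of all successor start times
Successors start at: [24, 29, 17]
LF = min(24, 29, 17)
= 17


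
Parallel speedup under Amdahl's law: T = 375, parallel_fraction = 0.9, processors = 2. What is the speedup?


Amdahl's law: T_p = T × ((1-p) + p/N)
= 375 × ((1-0.9) + 0.9/2)
= 375 × (0.10 + 0.4500)
= 375 × 0.5500
= 206.25
Speedup = 375/206.25
= 1.82×


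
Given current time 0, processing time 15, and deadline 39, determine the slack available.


Slack = due - current_time - processing
= 39 - 0 - 15
= 24


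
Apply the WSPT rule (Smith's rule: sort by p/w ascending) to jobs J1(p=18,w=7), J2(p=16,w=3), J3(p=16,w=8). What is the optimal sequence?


WSPT (Smith's rule): sort by p/w ascending
  J3: p/w = 16/8 = 2.000
  J1: p/w = 18/7 = 2.571
  J2: p/w = 16/3 = 5.333
Order: J3 → J1 → J2


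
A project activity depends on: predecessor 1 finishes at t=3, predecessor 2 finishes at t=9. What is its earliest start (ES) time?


ES = max of all predecessor completion times
Predecessors: [3, 9]
ES = max(3, 9)
= 9


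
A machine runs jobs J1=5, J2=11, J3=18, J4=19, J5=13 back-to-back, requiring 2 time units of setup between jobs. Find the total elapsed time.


Makespan = Σ processing + (n-1) × setup
= (5 + 11 + 18 + 19 + 13) + (5-1)×2
= 66 + 8
= 74 time units


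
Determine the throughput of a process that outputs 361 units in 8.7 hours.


Throughput = units / time
= 361 / 8.7
= 41.5 units/hour


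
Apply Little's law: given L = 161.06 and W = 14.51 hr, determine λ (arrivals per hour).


Little's law: L = λW → λ = L / W
= 161.06 / 14.51
= 11.10 per hour


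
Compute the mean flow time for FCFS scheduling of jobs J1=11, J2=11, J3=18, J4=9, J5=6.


Completion times:
  J1: completes at 11
  J2: completes at 22
  J3: completes at 40
  J4: completes at 49
  J5: completes at 55
Sum = 177
Average = 177/5
= 35.40


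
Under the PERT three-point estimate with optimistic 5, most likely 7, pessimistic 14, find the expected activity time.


te = (o + 4m + p) / 6
= (5 + 4×7 + 14) / 6
= (5 + 28 + 14) / 6
= 47 / 6
= 7.83


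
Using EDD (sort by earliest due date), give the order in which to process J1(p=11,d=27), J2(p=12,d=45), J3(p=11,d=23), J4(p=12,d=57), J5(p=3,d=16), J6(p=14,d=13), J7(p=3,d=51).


EDD: sort by earliest due date
  J6: d=13, p=14
  J5: d=16, p=3
  J3: d=23, p=11
  J1: d=27, p=11
  J2: d=45, p=12
  J7: d=51, p=3
  J4: d=57, p=12
Order: J6 → J5 → J3 → J1 → J2 → J7 → J4


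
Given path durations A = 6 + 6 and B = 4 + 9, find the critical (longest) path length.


Path A: 6 + 6 = 12
Path B: 4 + 9 = 13
Critical path = longest = max(12, 13)
= 13 (Path B)


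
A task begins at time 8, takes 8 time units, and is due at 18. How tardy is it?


Completion = start + processing = 8 + 8 = 16
Tardiness = max(0, C - d) = max(0, 16 - 18)
= max(0, -2)
= 0


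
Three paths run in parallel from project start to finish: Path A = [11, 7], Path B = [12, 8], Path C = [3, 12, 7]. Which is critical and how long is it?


Path A: 11 + 7 = 18
Path B: 12 + 8 = 20
Path C: 3 + 12 + 7 = 22
Critical path = longest = max(18, 20, 22)
= 22 (Path C)


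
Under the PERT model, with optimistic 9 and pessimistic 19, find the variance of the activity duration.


σ² = ((p - o) / 6)² = (p - o)² / 36
= (19 - 9)² / 36
= 10² / 36
= 100 / 36
= 2.7778


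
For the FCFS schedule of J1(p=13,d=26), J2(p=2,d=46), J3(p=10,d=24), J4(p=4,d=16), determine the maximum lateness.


Lateness per job (L = C - d):
  J1: C=13, d=26, L=-13
  J2: C=15, d=46, L=-31
  J3: C=25, d=24, L=1
  J4: C=29, d=16, L=13
Lmax = max(-13, -31, 1, 13)
= 13


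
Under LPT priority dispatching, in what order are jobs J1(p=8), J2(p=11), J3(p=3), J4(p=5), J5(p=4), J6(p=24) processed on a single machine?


LPT: sort by longest processing time first
  J6: p=24
  J2: p=11
  J1: p=8
  J4: p=5
  J5: p=4
  J3: p=3
Order: J6 → J2 → J1 → J4 → J5 → J3


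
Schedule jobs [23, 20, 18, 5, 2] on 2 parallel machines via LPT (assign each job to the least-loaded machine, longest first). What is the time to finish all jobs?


Jobs (LPT sorted): [23, 20, 18, 5, 2]
Machines: 2
  J=23 → Machine 1 (load: 0+23=23)
  J=20 → Machine 2 (load: 0+20=20)
  J=18 → Machine 2 (load: 20+18=38)
  J=5 → Machine 1 (load: 23+5=28)
  J=2 → Machine 1 (load: 28+2=30)
Machine loads: [30, 38]
Makespan = max = 38 time units


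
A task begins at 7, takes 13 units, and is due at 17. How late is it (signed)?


Completion = 7 + 13 = 20
Lateness = C - d = 20 - 17
= 3


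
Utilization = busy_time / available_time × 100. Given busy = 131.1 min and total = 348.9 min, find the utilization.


Utilization = busy / total × 100
= 131.1 / 348.9 × 100
= 37.6%


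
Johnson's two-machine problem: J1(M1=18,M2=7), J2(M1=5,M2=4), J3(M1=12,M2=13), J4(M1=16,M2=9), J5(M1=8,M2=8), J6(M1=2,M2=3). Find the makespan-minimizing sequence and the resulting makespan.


Johnson's rule:
Group 1 (M1≤M2, sort by M1): ['J6', 'J5', 'J3']
Group 2 (M1>M2, sort desc M2): ['J4', 'J1', 'J2']
Sequence: J6 → J5 → J3 → J4 → J1 → J2
Makespan calculation:
  J6: M1 done=2, M2 done=5
  J5: M1 done=10, M2 done=18
  J3: M1 done=22, M2 done=35
  J4: M1 done=38, M2 done=47
  J1: M1 done=56, M2 done=63
  J2: M1 done=61, M2 done=67
= Sequence: J6 → J5 → J3 → J4 → J1 → J2, Makespan: 67


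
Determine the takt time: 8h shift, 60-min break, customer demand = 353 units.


Available = 8×60 - 60 = 420 min
Takt time = 420 / 353
= 1.19 min/unit


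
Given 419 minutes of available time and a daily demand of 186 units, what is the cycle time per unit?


Cycle time = available time / demand
= 419 / 186
= 2.25 min/unit


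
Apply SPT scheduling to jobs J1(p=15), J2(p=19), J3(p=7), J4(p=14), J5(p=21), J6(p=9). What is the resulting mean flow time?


SPT order: J3 → J6 → J4 → J1 → J2 → J5
Completion times:
  J3: C=7
  J6: C=16
  J4: C=30
  J1: C=45
  J2: C=64
  J5: C=85
Sum = 247, n = 6
Mean flow = 247/6
= 41.17


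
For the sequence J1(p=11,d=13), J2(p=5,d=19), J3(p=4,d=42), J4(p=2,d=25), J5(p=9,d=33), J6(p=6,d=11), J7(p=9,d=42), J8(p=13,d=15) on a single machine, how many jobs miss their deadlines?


Completion vs due date:
  J1: C=11, d=13 → on time
  J2: C=16, d=19 → on time
  J3: C=20, d=42 → on time
  J4: C=22, d=25 → on time
  J5: C=31, d=33 → on time
  J6: C=37, d=11 → TARDY
  J7: C=46, d=42 → TARDY
  J8: C=59, d=15 → TARDY
Tardy jobs: J6, J7, J8
Count = 3


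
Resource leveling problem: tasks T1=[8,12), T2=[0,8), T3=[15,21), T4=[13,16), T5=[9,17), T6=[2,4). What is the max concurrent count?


Check each time point for overlaps:
  t=15: 3 tasks active (T3, T4, T5)
Max concurrent = 3


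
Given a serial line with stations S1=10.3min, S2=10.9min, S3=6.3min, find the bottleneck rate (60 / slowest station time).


Bottleneck = longest station time
Station times: [10.3, 10.9, 6.3]
Max = 10.9 min
Rate = 60 / 10.9
= 5.50 units/hour (bottleneck: 10.9min)


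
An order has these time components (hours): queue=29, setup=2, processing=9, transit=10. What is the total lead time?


Lead time = queue + setup + processing + transit
= 29 + 2 + 9 + 10
= 50 hours


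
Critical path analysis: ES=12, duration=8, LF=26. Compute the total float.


EF = ES + duration = 12 + 8 = 20
LS = LF - duration = 26 - 8 = 18
Total Float = LF - EF = 26 - 20
(or LS - ES = 18 - 12)
= 6


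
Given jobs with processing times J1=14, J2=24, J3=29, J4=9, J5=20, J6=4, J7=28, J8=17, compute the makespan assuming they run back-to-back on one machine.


Sequential makespan: sum all processing times
= 14 + 24 + 29 + 9 + 20 + 4 + 28 + 17
= 145 time units


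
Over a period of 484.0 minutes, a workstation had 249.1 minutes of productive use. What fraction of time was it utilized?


Utilization = busy / total × 100
= 249.1 / 484.0 × 100
= 51.5%


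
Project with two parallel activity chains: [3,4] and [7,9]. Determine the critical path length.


Path A: 3 + 4 = 7
Path B: 7 + 9 = 16
Critical path = longest = max(7, 16)
= 16 (Path B)


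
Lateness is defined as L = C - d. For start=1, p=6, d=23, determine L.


Completion = 1 + 6 = 7
Lateness = C - d = 7 - 23
= -16


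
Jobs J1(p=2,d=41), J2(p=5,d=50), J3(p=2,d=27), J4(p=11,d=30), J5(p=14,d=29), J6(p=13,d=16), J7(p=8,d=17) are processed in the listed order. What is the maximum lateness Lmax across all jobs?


Lateness per job (L = C - d):
  J1: C=2, d=41, L=-39
  J2: C=7, d=50, L=-43
  J3: C=9, d=27, L=-18
  J4: C=20, d=30, L=-10
  J5: C=34, d=29, L=5
  J6: C=47, d=16, L=31
  J7: C=55, d=17, L=38
Lmax = max(-39, -43, -18, -10, 5, 31, 38)
= 38


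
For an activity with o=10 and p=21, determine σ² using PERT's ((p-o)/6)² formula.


σ² = ((p - o) / 6)² = (p - o)² / 36
= (21 - 10)² / 36
= 11² / 36
= 121 / 36
= 3.3611


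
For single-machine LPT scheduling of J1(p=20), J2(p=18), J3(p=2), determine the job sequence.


LPT: sort by longest processing time first
  J1: p=20
  J2: p=18
  J3: p=2
Order: J1 → J2 → J3


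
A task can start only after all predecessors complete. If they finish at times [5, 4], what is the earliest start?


ES = max of all predecessor completion times
Predecessors: [5, 4]
ES = max(5, 4)
= 5


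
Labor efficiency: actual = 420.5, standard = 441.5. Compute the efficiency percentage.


Efficiency = (actual / standard) × 100
= (420.5 / 441.5) × 100
= 95.2%


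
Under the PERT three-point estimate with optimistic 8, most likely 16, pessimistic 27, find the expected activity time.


te = (o + 4m + p) / 6
= (8 + 4×16 + 27) / 6
= (8 + 64 + 27) / 6
= 99 / 6
= 16.50


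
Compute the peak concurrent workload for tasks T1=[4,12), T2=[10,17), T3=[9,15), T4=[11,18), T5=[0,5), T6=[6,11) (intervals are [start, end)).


Check each time point for overlaps:
  t=10: 4 tasks active (T1, T2, T3, T6)
Max concurrent = 4


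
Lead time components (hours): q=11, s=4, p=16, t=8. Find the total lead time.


Lead time = queue + setup + processing + transit
= 11 + 4 + 16 + 8
= 39 hours


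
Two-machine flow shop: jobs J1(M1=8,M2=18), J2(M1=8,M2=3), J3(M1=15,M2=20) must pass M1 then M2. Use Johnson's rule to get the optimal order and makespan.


Johnson's rule:
Group 1 (M1≤M2, sort by M1): ['J1', 'J3']
Group 2 (M1>M2, sort desc M2): ['J2']
Sequence: J1 → J3 → J2
Makespan calculation:
  J1: M1 done=8, M2 done=26
  J3: M1 done=23, M2 done=46
  J2: M1 done=31, M2 done=49
= Sequence: J1 → J3 → J2, Makespan: 49


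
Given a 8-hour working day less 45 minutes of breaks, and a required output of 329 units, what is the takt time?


Available = 8×60 - 45 = 435 min
Takt time = 435 / 329
= 1.32 min/unit


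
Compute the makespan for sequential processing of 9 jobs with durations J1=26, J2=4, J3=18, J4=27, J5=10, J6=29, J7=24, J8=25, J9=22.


Sequential makespan: sum all processing times
= 26 + 4 + 18 + 27 + 10 + 29 + 24 + 25 + 22
= 185 time units


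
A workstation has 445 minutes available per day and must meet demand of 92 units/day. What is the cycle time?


Cycle time = available time / demand
= 445 / 92
= 4.84 min/unit


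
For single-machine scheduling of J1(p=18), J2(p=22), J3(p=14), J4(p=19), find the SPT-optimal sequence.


SPT: sort by shortest processing time
  J3: p=14
  J1: p=18
  J4: p=19
  J2: p=22
Order: J3 → J1 → J4 → J2


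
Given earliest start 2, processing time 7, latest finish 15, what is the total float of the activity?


EF = ES + duration = 2 + 7 = 9
LS = LF - duration = 15 - 7 = 8
Total Float = LF - EF = 15 - 9
(or LS - ES = 8 - 2)
= 6


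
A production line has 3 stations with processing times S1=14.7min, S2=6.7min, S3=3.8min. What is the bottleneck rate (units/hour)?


Bottleneck = longest station time
Station times: [14.7, 6.7, 3.8]
Max = 14.7 min
Rate = 60 / 14.7
= 4.08 units/hour (bottleneck: 14.7min)


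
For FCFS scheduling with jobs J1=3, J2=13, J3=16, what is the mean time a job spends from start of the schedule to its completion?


Completion times:
  J1: completes at 3
  J2: completes at 16
  J3: completes at 32
Sum = 51
Average = 51/3
= 17.00


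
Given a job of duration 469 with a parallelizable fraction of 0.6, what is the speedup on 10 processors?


Amdahl's law: T_p = T × ((1-p) + p/N)
= 469 × ((1-0.6) + 0.6/10)
= 469 × (0.40 + 0.0600)
= 469 × 0.4600
= 215.74
Speedup = 469/215.74
= 2.17×


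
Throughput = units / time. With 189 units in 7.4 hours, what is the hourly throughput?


Throughput = units / time
= 189 / 7.4
= 25.5 units/hour


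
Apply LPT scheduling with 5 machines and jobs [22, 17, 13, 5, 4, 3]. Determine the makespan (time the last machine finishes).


Jobs (LPT sorted): [22, 17, 13, 5, 4, 3]
Machines: 5
  J=22 → Machine 1 (load: 0+22=22)
  J=17 → Machine 2 (load: 0+17=17)
  J=13 → Machine 3 (load: 0+13=13)
  J=5 → Machine 4 (load: 0+5=5)
  J=4 → Machine 5 (load: 0+4=4)
  J=3 → Machine 5 (load: 4+3=7)
Machine loads: [22, 17, 13, 5, 7]
Makespan = max = 22 time units


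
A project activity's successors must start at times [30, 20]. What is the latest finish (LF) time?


LF = min of all successor start times
Successors start at: [30, 20]
LF = min(30, 20)
= 20


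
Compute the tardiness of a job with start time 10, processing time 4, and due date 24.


Completion = start + processing = 10 + 4 = 14
Tardiness = max(0, C - d) = max(0, 14 - 24)
= max(0, -10)
= 0


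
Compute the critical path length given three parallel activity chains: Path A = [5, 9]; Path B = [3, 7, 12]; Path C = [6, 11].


Path A: 5 + 9 = 14
Path B: 3 + 7 + 12 = 22
Path C: 6 + 11 = 17
Critical path = longest = max(14, 22, 17)
= 22 (Path B)


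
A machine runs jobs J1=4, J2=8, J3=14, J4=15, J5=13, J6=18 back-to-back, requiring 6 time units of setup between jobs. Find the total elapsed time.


Makespan = Σ processing + (n-1) × setup
= (4 + 8 + 14 + 15 + 13 + 18) + (6-1)×6
= 72 + 30
= 102 time units


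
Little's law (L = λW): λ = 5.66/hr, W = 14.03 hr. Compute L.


Little's law: L = λ × W
= 5.66 × 14.03
= 79.41


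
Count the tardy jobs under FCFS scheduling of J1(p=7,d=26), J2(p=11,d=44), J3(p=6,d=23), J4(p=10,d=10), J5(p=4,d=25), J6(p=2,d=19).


Completion vs due date:
  J1: C=7, d=26 → on time
  J2: C=18, d=44 → on time
  J3: C=24, d=23 → TARDY
  J4: C=34, d=10 → TARDY
  J5: C=38, d=25 → TARDY
  J6: C=40, d=19 → TARDY
Tardy jobs: J3, J4, J5, J6
Count = 4


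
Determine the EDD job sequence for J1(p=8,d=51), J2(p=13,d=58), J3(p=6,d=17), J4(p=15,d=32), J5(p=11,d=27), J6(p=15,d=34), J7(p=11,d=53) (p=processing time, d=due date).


EDD: sort by earliest due date
  J3: d=17, p=6
  J5: d=27, p=11
  J4: d=32, p=15
  J6: d=34, p=15
  J1: d=51, p=8
  J7: d=53, p=11
  J2: d=58, p=13
Order: J3 → J5 → J4 → J6 → J1 → J7 → J2


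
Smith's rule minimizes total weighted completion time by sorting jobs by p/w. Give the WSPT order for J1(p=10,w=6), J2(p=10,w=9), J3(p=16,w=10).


WSPT (Smith's rule): sort by p/w ascending
  J2: p/w = 10/9 = 1.111
  J3: p/w = 16/10 = 1.600
  J1: p/w = 10/6 = 1.667
Order: J2 → J3 → J1


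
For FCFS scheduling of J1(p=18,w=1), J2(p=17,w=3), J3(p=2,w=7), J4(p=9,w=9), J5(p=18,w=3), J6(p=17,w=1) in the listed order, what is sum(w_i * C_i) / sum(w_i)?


Completion times:
  J1: C=18, w×C=1×18=18
  J2: C=35, w×C=3×35=105
  J3: C=37, w×C=7×37=259
  J4: C=46, w×C=9×46=414
  J5: C=64, w×C=3×64=192
  J6: C=81, w×C=1×81=81
Sum w×C = 1069
Sum w = 24
Weighted avg = 1069/24
= 44.54


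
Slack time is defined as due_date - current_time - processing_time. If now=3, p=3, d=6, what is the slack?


Slack = due - current_time - processing
= 6 - 3 - 3
= 0


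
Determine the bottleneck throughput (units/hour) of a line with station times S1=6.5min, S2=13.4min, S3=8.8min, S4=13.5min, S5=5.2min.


Bottleneck = longest station time
Station times: [6.5, 13.4, 8.8, 13.5, 5.2]
Max = 13.5 min
Rate = 60 / 13.5
= 4.44 units/hour (bottleneck: 13.5min)


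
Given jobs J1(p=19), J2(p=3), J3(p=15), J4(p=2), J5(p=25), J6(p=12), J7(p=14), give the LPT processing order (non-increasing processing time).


LPT: sort by longest processing time first
  J5: p=25
  J1: p=19
  J3: p=15
  J7: p=14
  J6: p=12
  J2: p=3
  J4: p=2
Order: J5 → J1 → J3 → J7 → J6 → J2 → J4


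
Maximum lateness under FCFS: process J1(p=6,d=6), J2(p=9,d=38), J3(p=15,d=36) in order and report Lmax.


Lateness per job (L = C - d):
  J1: C=6, d=6, L=0
  J2: C=15, d=38, L=-23
  J3: C=30, d=36, L=-6
Lmax = max(0, -23, -6)
= 0


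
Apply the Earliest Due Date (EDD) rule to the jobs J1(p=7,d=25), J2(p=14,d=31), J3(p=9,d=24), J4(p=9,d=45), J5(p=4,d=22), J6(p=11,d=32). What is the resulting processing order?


EDD: sort by earliest due date
  J5: d=22, p=4
  J3: d=24, p=9
  J1: d=25, p=7
  J2: d=31, p=14
  J6: d=32, p=11
  J4: d=45, p=9
Order: J5 → J3 → J1 → J2 → J6 → J4


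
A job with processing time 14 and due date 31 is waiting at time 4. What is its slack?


Slack = due - current_time - processing
= 31 - 4 - 14
= 13


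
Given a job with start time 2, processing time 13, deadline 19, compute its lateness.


Completion = 2 + 13 = 15
Lateness = C - d = 15 - 19
= -4


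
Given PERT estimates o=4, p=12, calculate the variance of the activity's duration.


σ² = ((p - o) / 6)² = (p - o)² / 36
= (12 - 4)² / 36
= 8² / 36
= 64 / 36
= 1.7778


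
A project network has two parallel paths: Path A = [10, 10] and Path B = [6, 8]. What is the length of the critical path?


Path A: 10 + 10 = 20
Path B: 6 + 8 = 14
Critical path = longest = max(20, 14)
= 20 (Path A)


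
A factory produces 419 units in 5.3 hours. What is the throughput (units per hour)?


Throughput = units / time
= 419 / 5.3
= 79.1 units/hour


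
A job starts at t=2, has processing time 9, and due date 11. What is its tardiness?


Completion = start + processing = 2 + 9 = 11
Tardiness = max(0, C - d) = max(0, 11 - 11)
= max(0, 0)
= 0


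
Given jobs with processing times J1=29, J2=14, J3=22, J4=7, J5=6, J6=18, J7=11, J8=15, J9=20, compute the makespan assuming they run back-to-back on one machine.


Sequential makespan: sum all processing times
= 29 + 14 + 22 + 7 + 6 + 18 + 11 + 15 + 20
= 142 time units


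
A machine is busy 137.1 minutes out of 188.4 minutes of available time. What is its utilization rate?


Utilization = busy / total × 100
= 137.1 / 188.4 × 100
= 72.8%


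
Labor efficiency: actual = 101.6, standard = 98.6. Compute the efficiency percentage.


Efficiency = (actual / standard) × 100
= (101.6 / 98.6) × 100
= 103.0%


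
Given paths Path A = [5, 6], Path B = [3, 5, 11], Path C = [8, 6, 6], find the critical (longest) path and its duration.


Path A: 5 + 6 = 11
Path B: 3 + 5 + 11 = 19
Path C: 8 + 6 + 6 = 20
Critical path = longest = max(11, 19, 20)
= 20 (Path C)


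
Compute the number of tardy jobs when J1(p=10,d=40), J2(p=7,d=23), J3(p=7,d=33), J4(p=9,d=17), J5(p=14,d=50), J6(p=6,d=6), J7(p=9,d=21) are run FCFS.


Completion vs due date:
  J1: C=10, d=40 → on time
  J2: C=17, d=23 → on time
  J3: C=24, d=33 → on time
  J4: C=33, d=17 → TARDY
  J5: C=47, d=50 → on time
  J6: C=53, d=6 → TARDY
  J7: C=62, d=21 → TARDY
Tardy jobs: J4, J6, J7
Count = 3


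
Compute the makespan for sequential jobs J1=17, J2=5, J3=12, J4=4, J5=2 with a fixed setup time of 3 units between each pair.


Makespan = Σ processing + (n-1) × setup
= (17 + 5 + 12 + 4 + 2) + (5-1)×3
= 40 + 12
= 52 time units


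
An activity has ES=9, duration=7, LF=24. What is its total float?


EF = ES + duration = 9 + 7 = 16
LS = LF - duration = 24 - 7 = 17
Total Float = LF - EF = 24 - 16
(or LS - ES = 17 - 9)
= 8


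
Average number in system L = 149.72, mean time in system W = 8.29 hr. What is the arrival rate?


Little's law: L = λW → λ = L / W
= 149.72 / 8.29
= 18.06 per hour


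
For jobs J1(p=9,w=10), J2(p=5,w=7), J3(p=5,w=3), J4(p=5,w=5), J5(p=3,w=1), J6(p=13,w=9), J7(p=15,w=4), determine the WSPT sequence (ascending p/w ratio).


WSPT (Smith's rule): sort by p/w ascending
  J2: p/w = 5/7 = 0.714
  J1: p/w = 9/10 = 0.900
  J4: p/w = 5/5 = 1.000
  J6: p/w = 13/9 = 1.444
  J3: p/w = 5/3 = 1.667
  J5: p/w = 3/1 = 3.000
  J7: p/w = 15/4 = 3.750
Order: J2 → J1 → J4 → J6 → J3 → J5 → J7


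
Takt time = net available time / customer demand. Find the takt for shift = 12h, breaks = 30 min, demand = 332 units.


Available = 12×60 - 30 = 690 min
Takt time = 690 / 332
= 2.08 min/unit


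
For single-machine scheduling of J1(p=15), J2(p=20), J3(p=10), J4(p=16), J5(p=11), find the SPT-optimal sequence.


SPT: sort by shortest processing time
  J3: p=10
  J5: p=11
  J1: p=15
  J4: p=16
  J2: p=20
Order: J3 → J5 → J1 → J4 → J2


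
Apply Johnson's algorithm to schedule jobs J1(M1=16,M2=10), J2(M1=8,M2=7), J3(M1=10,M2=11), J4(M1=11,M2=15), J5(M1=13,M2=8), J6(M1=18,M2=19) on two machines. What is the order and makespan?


Johnson's rule:
Group 1 (M1≤M2, sort by M1): ['J3', 'J4', 'J6']
Group 2 (M1>M2, sort desc M2): ['J1', 'J5', 'J2']
Sequence: J3 → J4 → J6 → J1 → J5 → J2
Makespan calculation:
  J3: M1 done=10, M2 done=21
  J4: M1 done=21, M2 done=36
  J6: M1 done=39, M2 done=58
  J1: M1 done=55, M2 done=68
  J5: M1 done=68, M2 done=76
  J2: M1 done=76, M2 done=83
= Sequence: J3 → J4 → J6 → J1 → J5 → J2, Makespan: 83


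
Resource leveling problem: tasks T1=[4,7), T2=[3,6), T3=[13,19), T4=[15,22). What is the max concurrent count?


Check each time point for overlaps:
  t=4: 2 tasks active (T1, T2)
Max concurrent = 2


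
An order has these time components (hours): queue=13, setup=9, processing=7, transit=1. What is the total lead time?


Lead time = queue + setup + processing + transit
= 13 + 9 + 7 + 1
= 30 hours


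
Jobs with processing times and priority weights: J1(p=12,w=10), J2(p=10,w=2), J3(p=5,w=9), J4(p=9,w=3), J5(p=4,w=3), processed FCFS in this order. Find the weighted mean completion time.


Completion times:
  J1: C=12, w×C=10×12=120
  J2: C=22, w×C=2×22=44
  J3: C=27, w×C=9×27=243
  J4: C=36, w×C=3×36=108
  J5: C=40, w×C=3×40=120
Sum w×C = 635
Sum w = 27
Weighted avg = 635/27
= 23.52


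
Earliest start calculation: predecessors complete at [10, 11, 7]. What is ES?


ES = max of all predecessor completion times
Predecessors: [10, 11, 7]
ES = max(10, 11, 7)
= 11


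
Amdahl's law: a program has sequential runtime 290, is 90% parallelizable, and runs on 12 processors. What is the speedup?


Amdahl's law: T_p = T × ((1-p) + p/N)
= 290 × ((1-0.9) + 0.9/12)
= 290 × (0.10 + 0.0750)
= 290 × 0.1750
= 50.75
Speedup = 290/50.75
= 5.71×


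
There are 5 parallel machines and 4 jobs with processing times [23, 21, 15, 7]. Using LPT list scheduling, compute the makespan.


Jobs (LPT sorted): [23, 21, 15, 7]
Machines: 5
  J=23 → Machine 1 (load: 0+23=23)
  J=21 → Machine 2 (load: 0+21=21)
  J=15 → Machine 3 (load: 0+15=15)
  J=7 → Machine 4 (load: 0+7=7)
Machine loads: [23, 21, 15, 7, 0]
Makespan = max = 23 time units


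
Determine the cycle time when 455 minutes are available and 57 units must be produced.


Cycle time = available time / demand
= 455 / 57
= 7.98 min/unit


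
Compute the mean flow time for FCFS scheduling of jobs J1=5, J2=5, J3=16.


Completion times:
  J1: completes at 5
  J2: completes at 10
  J3: completes at 26
Sum = 41
Average = 41/3
= 13.67


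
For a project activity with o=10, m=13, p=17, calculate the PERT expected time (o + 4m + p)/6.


te = (o + 4m + p) / 6
= (10 + 4×13 + 17) / 6
= (10 + 52 + 17) / 6
= 79 / 6
= 13.17


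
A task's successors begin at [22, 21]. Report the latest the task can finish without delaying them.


LF = min of all successor start times
Successors start at: [22, 21]
LF = min(22, 21)
= 21


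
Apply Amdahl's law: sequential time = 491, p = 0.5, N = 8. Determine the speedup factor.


Amdahl's law: T_p = T × ((1-p) + p/N)
= 491 × ((1-0.5) + 0.5/8)
= 491 × (0.50 + 0.0625)
= 491 × 0.5625
= 276.19
Speedup = 491/276.19
= 1.78×


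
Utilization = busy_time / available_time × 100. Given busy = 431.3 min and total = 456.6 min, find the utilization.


Utilization = busy / total × 100
= 431.3 / 456.6 × 100
= 94.5%


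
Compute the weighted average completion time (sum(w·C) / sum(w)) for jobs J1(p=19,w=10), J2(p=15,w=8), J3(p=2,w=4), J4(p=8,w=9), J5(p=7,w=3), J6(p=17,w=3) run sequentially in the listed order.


Completion times:
  J1: C=19, w×C=10×19=190
  J2: C=34, w×C=8×34=272
  J3: C=36, w×C=4×36=144
  J4: C=44, w×C=9×44=396
  J5: C=51, w×C=3×51=153
  J6: C=68, w×C=3×68=204
Sum w×C = 1359
Sum w = 37
Weighted avg = 1359/37
= 36.73


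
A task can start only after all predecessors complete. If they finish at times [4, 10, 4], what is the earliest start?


ES = max of all predecessor completion times
Predecessors: [4, 10, 4]
ES = max(4, 10, 4)
= 10


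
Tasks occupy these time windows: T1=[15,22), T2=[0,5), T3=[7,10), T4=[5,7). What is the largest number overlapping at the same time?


Check each time point for overlaps:
  t=0: 1 tasks active (T2)
Max concurrent = 1


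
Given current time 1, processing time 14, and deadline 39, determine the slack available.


Slack = due - current_time - processing
= 39 - 1 - 14
= 24


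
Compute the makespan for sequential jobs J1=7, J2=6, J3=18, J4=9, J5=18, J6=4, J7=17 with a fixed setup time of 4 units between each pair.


Makespan = Σ processing + (n-1) × setup
= (7 + 6 + 18 + 9 + 18 + 4 + 17) + (7-1)×4
= 79 + 24
= 103 time units


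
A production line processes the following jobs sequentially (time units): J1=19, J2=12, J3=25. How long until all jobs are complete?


Sequential makespan: sum all processing times
= 19 + 12 + 25
= 56 time units


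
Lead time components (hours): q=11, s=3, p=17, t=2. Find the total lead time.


Lead time = queue + setup + processing + transit
= 11 + 3 + 17 + 2
= 33 hours


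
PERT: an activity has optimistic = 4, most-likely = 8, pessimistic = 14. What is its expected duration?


te = (o + 4m + p) / 6
= (4 + 4×8 + 14) / 6
= (4 + 32 + 14) / 6
= 50 / 6
= 8.33


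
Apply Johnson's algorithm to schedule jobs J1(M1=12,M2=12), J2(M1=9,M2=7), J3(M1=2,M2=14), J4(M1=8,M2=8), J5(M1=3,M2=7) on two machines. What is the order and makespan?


Johnson's rule:
Group 1 (M1≤M2, sort by M1): ['J3', 'J5', 'J4', 'J1']
Group 2 (M1>M2, sort desc M2): ['J2']
Sequence: J3 → J5 → J4 → J1 → J2
Makespan calculation:
  J3: M1 done=2, M2 done=16
  J5: M1 done=5, M2 done=23
  J4: M1 done=13, M2 done=31
  J1: M1 done=25, M2 done=43
  J2: M1 done=34, M2 done=50
= Sequence: J3 → J5 → J4 → J1 → J2, Makespan: 50


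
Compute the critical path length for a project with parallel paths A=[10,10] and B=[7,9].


Path A: 10 + 10 = 20
Path B: 7 + 9 = 16
Critical path = longest = max(20, 16)
= 20 (Path A)


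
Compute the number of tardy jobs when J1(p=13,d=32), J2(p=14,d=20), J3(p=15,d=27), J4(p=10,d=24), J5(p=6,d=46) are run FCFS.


Completion vs due date:
  J1: C=13, d=32 → on time
  J2: C=27, d=20 → TARDY
  J3: C=42, d=27 → TARDY
  J4: C=52, d=24 → TARDY
  J5: C=58, d=46 → TARDY
Tardy jobs: J2, J3, J4, J5
Count = 4


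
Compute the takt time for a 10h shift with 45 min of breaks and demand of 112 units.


Available = 10×60 - 45 = 555 min
Takt time = 555 / 112
= 4.96 min/unit


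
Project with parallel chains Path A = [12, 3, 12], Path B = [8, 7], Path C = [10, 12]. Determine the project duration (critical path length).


Path A: 12 + 3 + 12 = 27
Path B: 8 + 7 = 15
Path C: 10 + 12 = 22
Critical path = longest = max(27, 15, 22)
= 27 (Path A)


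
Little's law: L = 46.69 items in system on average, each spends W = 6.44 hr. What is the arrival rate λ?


Little's law: L = λW → λ = L / W
= 46.69 / 6.44
= 7.25 per hour


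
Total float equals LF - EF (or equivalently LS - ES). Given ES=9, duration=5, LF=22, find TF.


EF = ES + duration = 9 + 5 = 14
LS = LF - duration = 22 - 5 = 17
Total Float = LF - EF = 22 - 14
(or LS - ES = 17 - 9)
= 8


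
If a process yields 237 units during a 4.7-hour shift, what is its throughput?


Throughput = units / time
= 237 / 4.7
= 50.4 units/hour


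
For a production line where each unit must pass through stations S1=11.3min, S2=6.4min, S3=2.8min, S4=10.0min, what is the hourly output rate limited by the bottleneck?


Bottleneck = longest station time
Station times: [11.3, 6.4, 2.8, 10.0]
Max = 11.3 min
Rate = 60 / 11.3
= 5.31 units/hour (bottleneck: 11.3min)


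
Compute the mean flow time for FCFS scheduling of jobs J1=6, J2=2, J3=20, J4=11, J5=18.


Completion times:
  J1: completes at 6
  J2: completes at 8
  J3: completes at 28
  J4: completes at 39
  J5: completes at 57
Sum = 138
Average = 138/5
= 27.60


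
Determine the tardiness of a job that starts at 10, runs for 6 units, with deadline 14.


Completion = start + processing = 10 + 6 = 16
Tardiness = max(0, C - d) = max(0, 16 - 14)
= max(0, 2)
= 2


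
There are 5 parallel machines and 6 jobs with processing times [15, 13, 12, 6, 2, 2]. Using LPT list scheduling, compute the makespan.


Jobs (LPT sorted): [15, 13, 12, 6, 2, 2]
Machines: 5
  J=15 → Machine 1 (load: 0+15=15)
  J=13 → Machine 2 (load: 0+13=13)
  J=12 → Machine 3 (load: 0+12=12)
  J=6 → Machine 4 (load: 0+6=6)
  J=2 → Machine 5 (load: 0+2=2)
  J=2 → Machine 5 (load: 2+2=4)
Machine loads: [15, 13, 12, 6, 4]
Makespan = max = 15 time units


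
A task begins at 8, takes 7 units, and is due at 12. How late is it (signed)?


Completion = 8 + 7 = 15
Lateness = C - d = 15 - 12
= 3


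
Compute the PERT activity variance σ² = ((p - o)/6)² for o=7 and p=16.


σ² = ((p - o) / 6)² = (p - o)² / 36
= (16 - 7)² / 36
= 9² / 36
= 81 / 36
= 2.2500


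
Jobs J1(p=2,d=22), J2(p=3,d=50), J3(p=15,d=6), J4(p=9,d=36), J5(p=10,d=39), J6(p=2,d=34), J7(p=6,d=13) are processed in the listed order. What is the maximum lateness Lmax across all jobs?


Lateness per job (L = C - d):
  J1: C=2, d=22, L=-20
  J2: C=5, d=50, L=-45
  J3: C=20, d=6, L=14
  J4: C=29, d=36, L=-7
  J5: C=39, d=39, L=0
  J6: C=41, d=34, L=7
  J7: C=47, d=13, L=34
Lmax = max(-20, -45, 14, -7, 0, 7, 34)
= 34


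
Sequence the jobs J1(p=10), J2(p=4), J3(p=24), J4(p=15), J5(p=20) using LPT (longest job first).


LPT: sort by longest processing time first
  J3: p=24
  J5: p=20
  J4: p=15
  J1: p=10
  J2: p=4
Order: J3 → J5 → J4 → J1 → J2


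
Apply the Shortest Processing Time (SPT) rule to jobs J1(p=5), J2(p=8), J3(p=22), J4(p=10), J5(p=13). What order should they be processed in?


SPT: sort by shortest processing time
  J1: p=5
  J2: p=8
  J4: p=10
  J5: p=13
  J3: p=22
Order: J1 → J2 → J4 → J5 → J3


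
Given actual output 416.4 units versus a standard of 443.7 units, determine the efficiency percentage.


Efficiency = (actual / standard) × 100
= (416.4 / 443.7) × 100
= 93.8%


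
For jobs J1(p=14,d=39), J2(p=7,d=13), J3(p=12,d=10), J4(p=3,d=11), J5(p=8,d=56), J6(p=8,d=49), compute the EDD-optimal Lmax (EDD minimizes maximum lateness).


EDD order: J3 → J4 → J2 → J1 → J6 → J5
Completion and lateness:
  J3: C=12, d=10, L=12-10=2
  J4: C=15, d=11, L=15-11=4
  J2: C=22, d=13, L=22-13=9
  J1: C=36, d=39, L=36-39=-3
  J6: C=44, d=49, L=44-49=-5
  J5: C=52, d=56, L=52-56=-4
Lmax = max(2, 4, 9, -3, -5, -4)
= 9


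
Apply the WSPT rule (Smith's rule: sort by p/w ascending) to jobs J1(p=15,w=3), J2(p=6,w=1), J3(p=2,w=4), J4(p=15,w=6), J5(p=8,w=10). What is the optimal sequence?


WSPT (Smith's rule): sort by p/w ascending
  J3: p/w = 2/4 = 0.500
  J5: p/w = 8/10 = 0.800
  J4: p/w = 15/6 = 2.500
  J1: p/w = 15/3 = 5.000
  J2: p/w = 6/1 = 6.000
Order: J3 → J5 → J4 → J1 → J2


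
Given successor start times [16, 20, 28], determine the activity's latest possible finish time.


LF = min of all successor start times
Successors start at: [16, 20, 28]
LF = min(16, 20, 28)
= 16


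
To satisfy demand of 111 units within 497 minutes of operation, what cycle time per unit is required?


Cycle time = available time / demand
= 497 / 111
= 4.48 min/unit


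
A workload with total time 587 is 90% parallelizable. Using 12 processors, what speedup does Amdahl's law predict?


Amdahl's law: T_p = T × ((1-p) + p/N)
= 587 × ((1-0.9) + 0.9/12)
= 587 × (0.10 + 0.0750)
= 587 × 0.1750
= 102.72
Speedup = 587/102.72
= 5.71×


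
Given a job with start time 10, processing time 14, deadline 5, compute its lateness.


Completion = 10 + 14 = 24
Lateness = C - d = 24 - 5
= 19


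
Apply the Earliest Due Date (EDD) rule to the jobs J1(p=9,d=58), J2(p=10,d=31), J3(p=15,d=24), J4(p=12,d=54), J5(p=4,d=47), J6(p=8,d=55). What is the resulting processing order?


EDD: sort by earliest due date
  J3: d=24, p=15
  J2: d=31, p=10
  J5: d=47, p=4
  J4: d=54, p=12
  J6: d=55, p=8
  J1: d=58, p=9
Order: J3 → J2 → J5 → J4 → J6 → J1


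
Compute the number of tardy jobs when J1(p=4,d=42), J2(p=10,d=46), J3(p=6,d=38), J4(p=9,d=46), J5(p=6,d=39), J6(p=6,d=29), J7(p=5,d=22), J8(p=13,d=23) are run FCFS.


Completion vs due date:
  J1: C=4, d=42 → on time
  J2: C=14, d=46 → on time
  J3: C=20, d=38 → on time
  J4: C=29, d=46 → on time
  J5: C=35, d=39 → on time
  J6: C=41, d=29 → TARDY
  J7: C=46, d=22 → TARDY
  J8: C=59, d=23 → TARDY
Tardy jobs: J6, J7, J8
Count = 3


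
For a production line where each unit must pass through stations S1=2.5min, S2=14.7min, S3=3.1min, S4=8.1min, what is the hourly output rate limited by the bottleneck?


Bottleneck = longest station time
Station times: [2.5, 14.7, 3.1, 8.1]
Max = 14.7 min
Rate = 60 / 14.7
= 4.08 units/hour (bottleneck: 14.7min)


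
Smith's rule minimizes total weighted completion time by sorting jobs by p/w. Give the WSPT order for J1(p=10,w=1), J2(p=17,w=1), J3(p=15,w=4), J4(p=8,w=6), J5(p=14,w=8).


WSPT (Smith's rule): sort by p/w ascending
  J4: p/w = 8/6 = 1.333
  J5: p/w = 14/8 = 1.750
  J3: p/w = 15/4 = 3.750
  J1: p/w = 10/1 = 10.000
  J2: p/w = 17/1 = 17.000
Order: J4 → J5 → J3 → J1 → J2


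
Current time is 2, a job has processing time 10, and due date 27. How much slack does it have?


Slack = due - current_time - processing
= 27 - 2 - 10
= 15


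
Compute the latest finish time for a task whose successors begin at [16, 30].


LF = min of all successor start times
Successors start at: [16, 30]
LF = min(16, 30)
= 16


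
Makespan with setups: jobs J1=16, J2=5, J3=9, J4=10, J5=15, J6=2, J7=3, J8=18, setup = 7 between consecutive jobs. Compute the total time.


Makespan = Σ processing + (n-1) × setup
= (16 + 5 + 9 + 10 + 15 + 2 + 3 + 18) + (8-1)×7
= 78 + 49
= 127 time units


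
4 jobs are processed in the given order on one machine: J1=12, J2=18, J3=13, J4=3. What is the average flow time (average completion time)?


Completion times:
  J1: completes at 12
  J2: completes at 30
  J3: completes at 43
  J4: completes at 46
Sum = 131
Average = 131/4
= 32.75


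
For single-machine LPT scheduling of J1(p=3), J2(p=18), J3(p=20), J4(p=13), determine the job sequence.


LPT: sort by longest processing time first
  J3: p=20
  J2: p=18
  J4: p=13
  J1: p=3
Order: J3 → J2 → J4 → J1


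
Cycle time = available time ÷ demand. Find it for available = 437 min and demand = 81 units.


Cycle time = available time / demand
= 437 / 81
= 5.40 min/unit


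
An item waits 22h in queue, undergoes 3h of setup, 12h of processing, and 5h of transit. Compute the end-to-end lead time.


Lead time = queue + setup + processing + transit
= 22 + 3 + 12 + 5
= 42 hours
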